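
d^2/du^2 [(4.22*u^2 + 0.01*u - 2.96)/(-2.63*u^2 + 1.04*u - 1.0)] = (2.8421709430404e-14*u^4 - 23.223426*u^3 + 189.435744*u^2 - 48.419352*u - 17.627328)/(18.191447*u^6 - 21.580728*u^5 + 29.284524*u^4 - 17.536064*u^3 + 11.1348*u^2 - 3.12*u + 1.0)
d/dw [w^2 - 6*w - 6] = 2*w - 6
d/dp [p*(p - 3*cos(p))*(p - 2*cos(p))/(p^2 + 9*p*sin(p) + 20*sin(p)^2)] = (-p*(p - 3*cos(p))*(p - 2*cos(p))*(9*p*cos(p) + 2*p + 9*sin(p) + 20*sin(2*p)) + (p^2 + 9*p*sin(p) + 20*sin(p)^2)*(5*p^2*sin(p) + 3*p^2 - 6*p*sin(2*p) - 10*p*cos(p) + 3*cos(2*p) + 3))/((p + 4*sin(p))^2*(p + 5*sin(p))^2)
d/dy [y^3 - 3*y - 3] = 3*y^2 - 3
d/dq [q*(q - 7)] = 2*q - 7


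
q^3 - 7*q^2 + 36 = (q - 6)*(q - 3)*(q + 2)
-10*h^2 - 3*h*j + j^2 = (-5*h + j)*(2*h + j)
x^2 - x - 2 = (x - 2)*(x + 1)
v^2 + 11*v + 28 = (v + 4)*(v + 7)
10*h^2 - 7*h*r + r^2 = (-5*h + r)*(-2*h + r)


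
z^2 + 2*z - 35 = (z - 5)*(z + 7)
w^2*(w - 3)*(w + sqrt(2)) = w^4 - 3*w^3 + sqrt(2)*w^3 - 3*sqrt(2)*w^2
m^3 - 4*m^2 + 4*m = m*(m - 2)^2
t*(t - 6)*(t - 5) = t^3 - 11*t^2 + 30*t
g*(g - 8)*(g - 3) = g^3 - 11*g^2 + 24*g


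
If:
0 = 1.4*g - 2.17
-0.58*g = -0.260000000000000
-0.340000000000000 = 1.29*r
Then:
No Solution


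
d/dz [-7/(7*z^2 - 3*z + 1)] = 7*(14*z - 3)/(7*z^2 - 3*z + 1)^2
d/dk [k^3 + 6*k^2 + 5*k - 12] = 3*k^2 + 12*k + 5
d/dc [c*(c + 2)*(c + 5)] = 3*c^2 + 14*c + 10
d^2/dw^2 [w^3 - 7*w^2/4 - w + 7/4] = 6*w - 7/2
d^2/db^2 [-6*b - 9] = 0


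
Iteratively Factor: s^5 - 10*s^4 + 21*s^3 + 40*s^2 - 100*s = (s - 5)*(s^4 - 5*s^3 - 4*s^2 + 20*s) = (s - 5)*(s + 2)*(s^3 - 7*s^2 + 10*s) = (s - 5)^2*(s + 2)*(s^2 - 2*s) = s*(s - 5)^2*(s + 2)*(s - 2)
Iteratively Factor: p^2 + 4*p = (p)*(p + 4)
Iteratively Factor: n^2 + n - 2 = (n - 1)*(n + 2)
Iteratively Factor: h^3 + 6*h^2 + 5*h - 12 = (h + 4)*(h^2 + 2*h - 3) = (h - 1)*(h + 4)*(h + 3)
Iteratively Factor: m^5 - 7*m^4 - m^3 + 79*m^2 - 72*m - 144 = (m - 4)*(m^4 - 3*m^3 - 13*m^2 + 27*m + 36) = (m - 4)*(m + 3)*(m^3 - 6*m^2 + 5*m + 12) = (m - 4)*(m - 3)*(m + 3)*(m^2 - 3*m - 4) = (m - 4)*(m - 3)*(m + 1)*(m + 3)*(m - 4)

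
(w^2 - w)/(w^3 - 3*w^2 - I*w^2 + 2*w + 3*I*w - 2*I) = w/(w^2 - w*(2 + I) + 2*I)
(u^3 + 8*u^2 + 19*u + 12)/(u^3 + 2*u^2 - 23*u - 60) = (u + 1)/(u - 5)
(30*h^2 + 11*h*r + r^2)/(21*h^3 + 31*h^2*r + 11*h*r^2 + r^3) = (30*h^2 + 11*h*r + r^2)/(21*h^3 + 31*h^2*r + 11*h*r^2 + r^3)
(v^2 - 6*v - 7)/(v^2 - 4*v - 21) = (v + 1)/(v + 3)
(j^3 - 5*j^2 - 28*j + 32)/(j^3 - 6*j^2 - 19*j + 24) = (j + 4)/(j + 3)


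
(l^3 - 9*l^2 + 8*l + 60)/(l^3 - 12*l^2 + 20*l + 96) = (l - 5)/(l - 8)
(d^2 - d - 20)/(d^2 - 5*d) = (d + 4)/d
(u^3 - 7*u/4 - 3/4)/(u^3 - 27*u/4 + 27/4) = (4*u^3 - 7*u - 3)/(4*u^3 - 27*u + 27)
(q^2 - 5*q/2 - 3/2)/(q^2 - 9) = (q + 1/2)/(q + 3)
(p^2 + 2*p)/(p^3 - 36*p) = (p + 2)/(p^2 - 36)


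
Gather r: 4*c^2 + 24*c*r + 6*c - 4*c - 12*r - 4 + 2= 4*c^2 + 2*c + r*(24*c - 12) - 2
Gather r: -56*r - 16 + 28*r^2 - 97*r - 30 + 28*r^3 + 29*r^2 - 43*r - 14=28*r^3 + 57*r^2 - 196*r - 60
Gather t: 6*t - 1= 6*t - 1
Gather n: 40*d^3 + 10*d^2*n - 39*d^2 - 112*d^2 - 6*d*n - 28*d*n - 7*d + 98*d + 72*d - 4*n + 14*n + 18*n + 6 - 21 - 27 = 40*d^3 - 151*d^2 + 163*d + n*(10*d^2 - 34*d + 28) - 42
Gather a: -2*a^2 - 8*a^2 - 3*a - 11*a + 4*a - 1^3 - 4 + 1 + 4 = -10*a^2 - 10*a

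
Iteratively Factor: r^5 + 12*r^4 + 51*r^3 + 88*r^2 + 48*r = (r + 4)*(r^4 + 8*r^3 + 19*r^2 + 12*r) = r*(r + 4)*(r^3 + 8*r^2 + 19*r + 12) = r*(r + 1)*(r + 4)*(r^2 + 7*r + 12) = r*(r + 1)*(r + 4)^2*(r + 3)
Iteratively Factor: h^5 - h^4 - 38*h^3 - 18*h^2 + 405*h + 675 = (h + 3)*(h^4 - 4*h^3 - 26*h^2 + 60*h + 225) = (h - 5)*(h + 3)*(h^3 + h^2 - 21*h - 45) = (h - 5)*(h + 3)^2*(h^2 - 2*h - 15) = (h - 5)*(h + 3)^3*(h - 5)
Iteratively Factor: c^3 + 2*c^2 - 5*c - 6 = (c - 2)*(c^2 + 4*c + 3) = (c - 2)*(c + 3)*(c + 1)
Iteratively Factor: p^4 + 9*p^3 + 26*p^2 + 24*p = (p + 4)*(p^3 + 5*p^2 + 6*p) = p*(p + 4)*(p^2 + 5*p + 6) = p*(p + 2)*(p + 4)*(p + 3)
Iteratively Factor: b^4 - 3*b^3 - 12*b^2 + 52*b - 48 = (b - 2)*(b^3 - b^2 - 14*b + 24) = (b - 2)*(b + 4)*(b^2 - 5*b + 6) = (b - 3)*(b - 2)*(b + 4)*(b - 2)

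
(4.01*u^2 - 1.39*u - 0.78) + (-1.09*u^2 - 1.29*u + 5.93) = 2.92*u^2 - 2.68*u + 5.15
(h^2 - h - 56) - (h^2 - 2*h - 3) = h - 53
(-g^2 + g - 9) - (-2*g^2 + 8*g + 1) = g^2 - 7*g - 10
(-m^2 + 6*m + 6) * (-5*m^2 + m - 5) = 5*m^4 - 31*m^3 - 19*m^2 - 24*m - 30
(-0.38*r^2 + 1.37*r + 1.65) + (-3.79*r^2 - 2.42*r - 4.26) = -4.17*r^2 - 1.05*r - 2.61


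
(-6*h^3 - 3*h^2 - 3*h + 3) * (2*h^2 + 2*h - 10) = -12*h^5 - 18*h^4 + 48*h^3 + 30*h^2 + 36*h - 30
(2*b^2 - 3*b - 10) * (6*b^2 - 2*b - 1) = 12*b^4 - 22*b^3 - 56*b^2 + 23*b + 10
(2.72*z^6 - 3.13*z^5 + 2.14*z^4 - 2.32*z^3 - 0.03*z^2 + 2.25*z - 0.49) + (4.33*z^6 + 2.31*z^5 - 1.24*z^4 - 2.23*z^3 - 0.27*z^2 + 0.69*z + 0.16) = 7.05*z^6 - 0.82*z^5 + 0.9*z^4 - 4.55*z^3 - 0.3*z^2 + 2.94*z - 0.33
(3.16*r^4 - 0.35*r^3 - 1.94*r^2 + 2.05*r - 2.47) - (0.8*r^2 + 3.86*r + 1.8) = 3.16*r^4 - 0.35*r^3 - 2.74*r^2 - 1.81*r - 4.27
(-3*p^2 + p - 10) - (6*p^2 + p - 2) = -9*p^2 - 8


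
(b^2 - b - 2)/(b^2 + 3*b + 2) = (b - 2)/(b + 2)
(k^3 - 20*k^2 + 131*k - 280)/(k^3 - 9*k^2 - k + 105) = (k - 8)/(k + 3)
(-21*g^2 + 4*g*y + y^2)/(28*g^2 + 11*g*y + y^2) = (-3*g + y)/(4*g + y)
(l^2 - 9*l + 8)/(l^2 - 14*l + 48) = (l - 1)/(l - 6)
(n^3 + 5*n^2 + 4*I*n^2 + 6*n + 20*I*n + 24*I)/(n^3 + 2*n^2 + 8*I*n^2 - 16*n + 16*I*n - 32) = (n + 3)/(n + 4*I)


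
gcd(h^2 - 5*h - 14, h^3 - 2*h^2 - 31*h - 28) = h - 7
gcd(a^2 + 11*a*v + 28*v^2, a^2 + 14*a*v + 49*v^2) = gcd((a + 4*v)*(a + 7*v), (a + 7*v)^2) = a + 7*v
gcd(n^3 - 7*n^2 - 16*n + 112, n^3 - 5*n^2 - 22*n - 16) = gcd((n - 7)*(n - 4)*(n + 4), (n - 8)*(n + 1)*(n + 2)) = 1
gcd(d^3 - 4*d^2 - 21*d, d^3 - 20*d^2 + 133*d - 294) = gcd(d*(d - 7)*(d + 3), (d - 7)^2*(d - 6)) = d - 7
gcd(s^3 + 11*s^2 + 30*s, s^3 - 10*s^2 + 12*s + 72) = 1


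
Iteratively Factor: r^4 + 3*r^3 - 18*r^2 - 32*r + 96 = (r + 4)*(r^3 - r^2 - 14*r + 24) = (r + 4)^2*(r^2 - 5*r + 6) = (r - 2)*(r + 4)^2*(r - 3)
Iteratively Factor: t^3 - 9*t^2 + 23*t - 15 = (t - 1)*(t^2 - 8*t + 15) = (t - 5)*(t - 1)*(t - 3)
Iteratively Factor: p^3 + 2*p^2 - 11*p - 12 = (p - 3)*(p^2 + 5*p + 4) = (p - 3)*(p + 4)*(p + 1)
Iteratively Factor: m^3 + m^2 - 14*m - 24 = (m + 2)*(m^2 - m - 12) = (m - 4)*(m + 2)*(m + 3)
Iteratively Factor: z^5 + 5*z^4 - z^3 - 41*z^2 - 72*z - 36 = (z - 3)*(z^4 + 8*z^3 + 23*z^2 + 28*z + 12) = (z - 3)*(z + 2)*(z^3 + 6*z^2 + 11*z + 6) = (z - 3)*(z + 2)^2*(z^2 + 4*z + 3) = (z - 3)*(z + 2)^2*(z + 3)*(z + 1)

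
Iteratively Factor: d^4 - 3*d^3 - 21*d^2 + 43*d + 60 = (d - 5)*(d^3 + 2*d^2 - 11*d - 12) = (d - 5)*(d + 1)*(d^2 + d - 12) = (d - 5)*(d + 1)*(d + 4)*(d - 3)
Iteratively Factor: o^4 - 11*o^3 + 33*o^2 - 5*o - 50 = (o - 5)*(o^3 - 6*o^2 + 3*o + 10) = (o - 5)*(o - 2)*(o^2 - 4*o - 5) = (o - 5)*(o - 2)*(o + 1)*(o - 5)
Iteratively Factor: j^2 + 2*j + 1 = (j + 1)*(j + 1)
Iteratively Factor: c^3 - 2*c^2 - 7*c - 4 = (c + 1)*(c^2 - 3*c - 4) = (c - 4)*(c + 1)*(c + 1)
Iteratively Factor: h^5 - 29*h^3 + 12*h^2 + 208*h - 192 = (h - 1)*(h^4 + h^3 - 28*h^2 - 16*h + 192) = (h - 1)*(h + 4)*(h^3 - 3*h^2 - 16*h + 48) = (h - 1)*(h + 4)^2*(h^2 - 7*h + 12) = (h - 3)*(h - 1)*(h + 4)^2*(h - 4)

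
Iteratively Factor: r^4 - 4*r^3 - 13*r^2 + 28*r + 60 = (r + 2)*(r^3 - 6*r^2 - r + 30) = (r + 2)^2*(r^2 - 8*r + 15) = (r - 5)*(r + 2)^2*(r - 3)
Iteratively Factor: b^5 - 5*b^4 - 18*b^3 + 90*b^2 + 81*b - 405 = (b + 3)*(b^4 - 8*b^3 + 6*b^2 + 72*b - 135) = (b - 3)*(b + 3)*(b^3 - 5*b^2 - 9*b + 45) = (b - 3)^2*(b + 3)*(b^2 - 2*b - 15) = (b - 3)^2*(b + 3)^2*(b - 5)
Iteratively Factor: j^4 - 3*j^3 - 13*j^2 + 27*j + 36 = (j + 1)*(j^3 - 4*j^2 - 9*j + 36) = (j + 1)*(j + 3)*(j^2 - 7*j + 12) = (j - 3)*(j + 1)*(j + 3)*(j - 4)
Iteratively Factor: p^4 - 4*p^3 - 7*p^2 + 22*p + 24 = (p - 4)*(p^3 - 7*p - 6) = (p - 4)*(p + 1)*(p^2 - p - 6) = (p - 4)*(p + 1)*(p + 2)*(p - 3)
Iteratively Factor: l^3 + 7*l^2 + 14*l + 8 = (l + 4)*(l^2 + 3*l + 2) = (l + 2)*(l + 4)*(l + 1)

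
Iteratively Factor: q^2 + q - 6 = (q - 2)*(q + 3)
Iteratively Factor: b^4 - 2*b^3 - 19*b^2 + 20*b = (b)*(b^3 - 2*b^2 - 19*b + 20) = b*(b + 4)*(b^2 - 6*b + 5) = b*(b - 1)*(b + 4)*(b - 5)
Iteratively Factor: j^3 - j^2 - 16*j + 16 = (j - 1)*(j^2 - 16) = (j - 1)*(j + 4)*(j - 4)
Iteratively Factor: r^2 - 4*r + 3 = (r - 3)*(r - 1)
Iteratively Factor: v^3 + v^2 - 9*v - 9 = (v + 1)*(v^2 - 9) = (v - 3)*(v + 1)*(v + 3)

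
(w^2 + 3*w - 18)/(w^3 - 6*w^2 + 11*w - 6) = (w + 6)/(w^2 - 3*w + 2)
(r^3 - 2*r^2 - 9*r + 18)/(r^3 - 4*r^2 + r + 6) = (r + 3)/(r + 1)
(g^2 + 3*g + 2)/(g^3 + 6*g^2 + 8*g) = (g + 1)/(g*(g + 4))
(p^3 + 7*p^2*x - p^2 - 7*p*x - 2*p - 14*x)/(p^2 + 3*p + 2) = (p^2 + 7*p*x - 2*p - 14*x)/(p + 2)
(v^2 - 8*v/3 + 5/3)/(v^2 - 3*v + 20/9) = 3*(v - 1)/(3*v - 4)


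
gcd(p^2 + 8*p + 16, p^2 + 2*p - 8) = p + 4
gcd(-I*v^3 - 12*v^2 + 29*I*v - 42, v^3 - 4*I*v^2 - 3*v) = 1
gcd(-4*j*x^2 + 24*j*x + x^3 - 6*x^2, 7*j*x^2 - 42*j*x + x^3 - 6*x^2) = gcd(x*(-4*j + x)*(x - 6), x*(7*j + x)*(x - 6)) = x^2 - 6*x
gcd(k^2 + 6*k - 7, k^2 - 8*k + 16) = 1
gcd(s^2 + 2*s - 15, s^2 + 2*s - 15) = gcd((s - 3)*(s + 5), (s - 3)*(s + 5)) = s^2 + 2*s - 15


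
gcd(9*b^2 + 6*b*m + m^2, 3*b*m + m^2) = 3*b + m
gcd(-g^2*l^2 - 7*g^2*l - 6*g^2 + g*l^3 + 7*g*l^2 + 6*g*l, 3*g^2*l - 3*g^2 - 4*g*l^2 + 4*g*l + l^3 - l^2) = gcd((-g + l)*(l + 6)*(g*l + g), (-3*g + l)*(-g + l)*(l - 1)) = g - l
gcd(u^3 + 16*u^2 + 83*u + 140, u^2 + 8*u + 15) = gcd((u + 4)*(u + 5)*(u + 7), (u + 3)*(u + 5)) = u + 5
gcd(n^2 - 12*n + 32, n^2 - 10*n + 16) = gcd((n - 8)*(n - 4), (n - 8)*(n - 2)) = n - 8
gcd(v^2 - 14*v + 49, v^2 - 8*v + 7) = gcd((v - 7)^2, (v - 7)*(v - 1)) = v - 7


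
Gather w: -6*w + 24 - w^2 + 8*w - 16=-w^2 + 2*w + 8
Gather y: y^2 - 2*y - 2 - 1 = y^2 - 2*y - 3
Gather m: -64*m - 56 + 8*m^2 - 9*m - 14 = 8*m^2 - 73*m - 70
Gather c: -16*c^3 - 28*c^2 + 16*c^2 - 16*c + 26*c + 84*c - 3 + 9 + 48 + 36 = -16*c^3 - 12*c^2 + 94*c + 90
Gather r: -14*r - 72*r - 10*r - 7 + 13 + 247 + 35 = 288 - 96*r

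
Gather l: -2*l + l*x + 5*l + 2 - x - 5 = l*(x + 3) - x - 3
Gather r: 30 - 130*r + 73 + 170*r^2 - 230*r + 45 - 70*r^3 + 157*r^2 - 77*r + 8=-70*r^3 + 327*r^2 - 437*r + 156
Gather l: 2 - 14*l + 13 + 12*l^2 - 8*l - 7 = 12*l^2 - 22*l + 8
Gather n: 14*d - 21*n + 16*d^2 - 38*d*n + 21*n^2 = 16*d^2 + 14*d + 21*n^2 + n*(-38*d - 21)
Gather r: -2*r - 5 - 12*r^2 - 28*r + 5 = -12*r^2 - 30*r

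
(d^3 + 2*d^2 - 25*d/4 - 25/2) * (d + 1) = d^4 + 3*d^3 - 17*d^2/4 - 75*d/4 - 25/2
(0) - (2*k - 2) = 2 - 2*k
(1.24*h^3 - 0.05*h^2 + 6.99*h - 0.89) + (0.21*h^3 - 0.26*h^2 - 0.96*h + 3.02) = 1.45*h^3 - 0.31*h^2 + 6.03*h + 2.13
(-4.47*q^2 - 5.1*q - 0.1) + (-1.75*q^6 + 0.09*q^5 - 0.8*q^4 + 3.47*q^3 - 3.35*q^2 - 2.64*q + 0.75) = -1.75*q^6 + 0.09*q^5 - 0.8*q^4 + 3.47*q^3 - 7.82*q^2 - 7.74*q + 0.65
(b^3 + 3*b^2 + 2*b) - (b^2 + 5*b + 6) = b^3 + 2*b^2 - 3*b - 6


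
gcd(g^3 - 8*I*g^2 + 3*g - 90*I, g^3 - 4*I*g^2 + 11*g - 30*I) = g^2 - 2*I*g + 15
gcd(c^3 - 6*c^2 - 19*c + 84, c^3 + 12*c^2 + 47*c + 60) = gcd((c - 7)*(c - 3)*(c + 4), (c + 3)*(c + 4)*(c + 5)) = c + 4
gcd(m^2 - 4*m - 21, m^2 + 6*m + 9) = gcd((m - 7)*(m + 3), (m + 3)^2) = m + 3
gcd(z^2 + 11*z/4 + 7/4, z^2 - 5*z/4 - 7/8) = 1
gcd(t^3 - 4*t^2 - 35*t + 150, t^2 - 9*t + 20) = t - 5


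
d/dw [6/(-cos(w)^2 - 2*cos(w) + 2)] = -12*(cos(w) + 1)*sin(w)/(cos(w)^2 + 2*cos(w) - 2)^2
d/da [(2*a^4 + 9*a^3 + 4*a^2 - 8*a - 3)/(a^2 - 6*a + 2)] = (4*a^5 - 27*a^4 - 92*a^3 + 38*a^2 + 22*a - 34)/(a^4 - 12*a^3 + 40*a^2 - 24*a + 4)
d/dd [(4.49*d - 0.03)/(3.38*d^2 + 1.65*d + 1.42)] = (-15.1762*d^2 + 0.2028*d + 6.4253)/(11.4244*d^4 + 11.154*d^3 + 12.3217*d^2 + 4.686*d + 2.0164)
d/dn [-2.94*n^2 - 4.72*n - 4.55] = -5.88*n - 4.72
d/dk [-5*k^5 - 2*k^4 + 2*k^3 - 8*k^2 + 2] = k*(-25*k^3 - 8*k^2 + 6*k - 16)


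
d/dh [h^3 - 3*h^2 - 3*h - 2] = 3*h^2 - 6*h - 3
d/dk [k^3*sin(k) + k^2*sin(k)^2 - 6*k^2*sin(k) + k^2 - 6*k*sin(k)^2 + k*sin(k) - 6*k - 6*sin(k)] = k^3*cos(k) + 3*k^2*sin(k) + k^2*sin(2*k) - 6*k^2*cos(k) - 12*k*sin(k) - 6*k*sin(2*k) + k*cos(k) - k*cos(2*k) + 3*k + sin(k) - 6*cos(k) + 3*cos(2*k) - 9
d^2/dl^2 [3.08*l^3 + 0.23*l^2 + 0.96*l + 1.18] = 18.48*l + 0.46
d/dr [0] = 0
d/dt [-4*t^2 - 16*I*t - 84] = -8*t - 16*I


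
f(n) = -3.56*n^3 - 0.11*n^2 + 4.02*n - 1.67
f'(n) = -10.68*n^2 - 0.22*n + 4.02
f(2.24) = -33.23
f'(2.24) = -50.06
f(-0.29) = -2.76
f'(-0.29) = 3.19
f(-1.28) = 0.47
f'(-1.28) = -13.20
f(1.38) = -5.69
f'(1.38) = -16.62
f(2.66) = -58.76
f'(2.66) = -72.13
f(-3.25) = 106.31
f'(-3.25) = -108.07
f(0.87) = -0.60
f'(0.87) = -4.26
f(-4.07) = 220.16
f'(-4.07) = -172.00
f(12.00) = -6120.95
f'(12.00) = -1536.54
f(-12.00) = 6085.93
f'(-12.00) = -1531.26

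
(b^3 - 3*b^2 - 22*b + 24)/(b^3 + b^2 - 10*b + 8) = (b - 6)/(b - 2)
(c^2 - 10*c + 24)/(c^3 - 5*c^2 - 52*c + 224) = (c - 6)/(c^2 - c - 56)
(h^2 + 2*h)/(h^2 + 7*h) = (h + 2)/(h + 7)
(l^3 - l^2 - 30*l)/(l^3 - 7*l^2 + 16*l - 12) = l*(l^2 - l - 30)/(l^3 - 7*l^2 + 16*l - 12)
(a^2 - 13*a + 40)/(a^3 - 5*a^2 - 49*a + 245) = (a - 8)/(a^2 - 49)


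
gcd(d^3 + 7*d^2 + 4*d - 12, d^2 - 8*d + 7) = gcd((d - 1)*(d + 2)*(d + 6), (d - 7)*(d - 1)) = d - 1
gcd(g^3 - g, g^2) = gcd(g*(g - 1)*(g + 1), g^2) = g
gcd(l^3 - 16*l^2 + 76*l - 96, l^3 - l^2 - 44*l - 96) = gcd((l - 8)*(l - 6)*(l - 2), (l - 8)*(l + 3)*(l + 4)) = l - 8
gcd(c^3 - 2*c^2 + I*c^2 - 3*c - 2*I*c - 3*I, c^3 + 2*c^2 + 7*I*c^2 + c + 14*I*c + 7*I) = c + 1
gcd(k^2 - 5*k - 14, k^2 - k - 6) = k + 2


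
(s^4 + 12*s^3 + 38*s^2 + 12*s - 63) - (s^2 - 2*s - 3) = s^4 + 12*s^3 + 37*s^2 + 14*s - 60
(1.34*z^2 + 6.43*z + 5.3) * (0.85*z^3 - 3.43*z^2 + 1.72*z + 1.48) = 1.139*z^5 + 0.869299999999999*z^4 - 15.2451*z^3 - 5.1362*z^2 + 18.6324*z + 7.844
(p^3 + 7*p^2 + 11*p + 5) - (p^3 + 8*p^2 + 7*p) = -p^2 + 4*p + 5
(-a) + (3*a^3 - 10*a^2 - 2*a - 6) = 3*a^3 - 10*a^2 - 3*a - 6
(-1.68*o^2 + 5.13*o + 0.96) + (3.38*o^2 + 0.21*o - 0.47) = 1.7*o^2 + 5.34*o + 0.49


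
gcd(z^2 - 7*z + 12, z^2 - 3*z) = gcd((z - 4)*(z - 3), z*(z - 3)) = z - 3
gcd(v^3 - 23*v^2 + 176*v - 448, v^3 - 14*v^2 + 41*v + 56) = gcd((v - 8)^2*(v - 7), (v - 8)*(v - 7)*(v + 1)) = v^2 - 15*v + 56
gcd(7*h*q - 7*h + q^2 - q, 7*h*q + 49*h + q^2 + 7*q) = 7*h + q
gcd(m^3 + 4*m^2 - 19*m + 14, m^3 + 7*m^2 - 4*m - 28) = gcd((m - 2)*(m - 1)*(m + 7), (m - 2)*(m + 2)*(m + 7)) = m^2 + 5*m - 14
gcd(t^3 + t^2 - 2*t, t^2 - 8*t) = t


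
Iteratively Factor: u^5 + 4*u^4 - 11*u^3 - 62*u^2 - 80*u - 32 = (u + 1)*(u^4 + 3*u^3 - 14*u^2 - 48*u - 32) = (u + 1)*(u + 2)*(u^3 + u^2 - 16*u - 16) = (u + 1)^2*(u + 2)*(u^2 - 16) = (u - 4)*(u + 1)^2*(u + 2)*(u + 4)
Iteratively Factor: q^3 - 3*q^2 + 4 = (q + 1)*(q^2 - 4*q + 4) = (q - 2)*(q + 1)*(q - 2)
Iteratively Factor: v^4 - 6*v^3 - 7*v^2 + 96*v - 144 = (v - 3)*(v^3 - 3*v^2 - 16*v + 48) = (v - 3)*(v + 4)*(v^2 - 7*v + 12) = (v - 3)^2*(v + 4)*(v - 4)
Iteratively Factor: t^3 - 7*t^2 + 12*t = (t - 3)*(t^2 - 4*t) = (t - 4)*(t - 3)*(t)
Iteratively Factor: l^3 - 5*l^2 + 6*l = (l - 3)*(l^2 - 2*l) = l*(l - 3)*(l - 2)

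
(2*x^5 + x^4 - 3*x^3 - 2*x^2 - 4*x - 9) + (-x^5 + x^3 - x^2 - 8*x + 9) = x^5 + x^4 - 2*x^3 - 3*x^2 - 12*x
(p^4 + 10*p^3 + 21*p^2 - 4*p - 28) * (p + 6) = p^5 + 16*p^4 + 81*p^3 + 122*p^2 - 52*p - 168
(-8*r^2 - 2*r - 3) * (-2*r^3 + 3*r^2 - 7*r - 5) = 16*r^5 - 20*r^4 + 56*r^3 + 45*r^2 + 31*r + 15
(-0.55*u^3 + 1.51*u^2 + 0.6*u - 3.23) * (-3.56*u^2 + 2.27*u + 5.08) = 1.958*u^5 - 6.6241*u^4 - 1.5023*u^3 + 20.5316*u^2 - 4.2841*u - 16.4084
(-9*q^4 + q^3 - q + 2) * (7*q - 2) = -63*q^5 + 25*q^4 - 2*q^3 - 7*q^2 + 16*q - 4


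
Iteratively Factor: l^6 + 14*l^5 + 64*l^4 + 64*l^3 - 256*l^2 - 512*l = (l + 4)*(l^5 + 10*l^4 + 24*l^3 - 32*l^2 - 128*l) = l*(l + 4)*(l^4 + 10*l^3 + 24*l^2 - 32*l - 128) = l*(l - 2)*(l + 4)*(l^3 + 12*l^2 + 48*l + 64) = l*(l - 2)*(l + 4)^2*(l^2 + 8*l + 16) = l*(l - 2)*(l + 4)^3*(l + 4)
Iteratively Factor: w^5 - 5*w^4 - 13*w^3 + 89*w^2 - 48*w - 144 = (w + 1)*(w^4 - 6*w^3 - 7*w^2 + 96*w - 144) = (w - 3)*(w + 1)*(w^3 - 3*w^2 - 16*w + 48) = (w - 3)*(w + 1)*(w + 4)*(w^2 - 7*w + 12) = (w - 4)*(w - 3)*(w + 1)*(w + 4)*(w - 3)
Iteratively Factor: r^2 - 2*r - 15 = (r - 5)*(r + 3)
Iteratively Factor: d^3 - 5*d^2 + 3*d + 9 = (d + 1)*(d^2 - 6*d + 9) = (d - 3)*(d + 1)*(d - 3)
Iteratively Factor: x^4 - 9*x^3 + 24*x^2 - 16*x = (x - 4)*(x^3 - 5*x^2 + 4*x) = (x - 4)^2*(x^2 - x) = (x - 4)^2*(x - 1)*(x)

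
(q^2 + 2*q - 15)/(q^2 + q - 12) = (q + 5)/(q + 4)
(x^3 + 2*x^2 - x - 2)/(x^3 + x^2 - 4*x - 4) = (x - 1)/(x - 2)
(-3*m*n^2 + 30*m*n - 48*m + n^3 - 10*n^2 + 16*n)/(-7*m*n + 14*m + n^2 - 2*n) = (3*m*n - 24*m - n^2 + 8*n)/(7*m - n)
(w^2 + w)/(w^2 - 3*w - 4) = w/(w - 4)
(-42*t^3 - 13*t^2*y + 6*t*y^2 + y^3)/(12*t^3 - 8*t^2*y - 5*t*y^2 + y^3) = (-21*t^2 + 4*t*y + y^2)/(6*t^2 - 7*t*y + y^2)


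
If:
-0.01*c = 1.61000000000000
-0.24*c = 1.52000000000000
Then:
No Solution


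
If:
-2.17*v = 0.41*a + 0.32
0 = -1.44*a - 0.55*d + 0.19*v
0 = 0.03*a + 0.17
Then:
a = -5.67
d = 15.16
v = 0.92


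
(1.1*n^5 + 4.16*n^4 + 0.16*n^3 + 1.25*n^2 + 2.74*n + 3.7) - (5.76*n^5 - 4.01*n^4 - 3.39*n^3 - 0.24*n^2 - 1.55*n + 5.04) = -4.66*n^5 + 8.17*n^4 + 3.55*n^3 + 1.49*n^2 + 4.29*n - 1.34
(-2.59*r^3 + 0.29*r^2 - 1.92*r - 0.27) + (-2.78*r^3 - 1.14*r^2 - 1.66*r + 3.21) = -5.37*r^3 - 0.85*r^2 - 3.58*r + 2.94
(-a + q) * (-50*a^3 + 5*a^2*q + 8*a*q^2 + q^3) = 50*a^4 - 55*a^3*q - 3*a^2*q^2 + 7*a*q^3 + q^4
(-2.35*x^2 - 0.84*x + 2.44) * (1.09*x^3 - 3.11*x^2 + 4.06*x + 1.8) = -2.5615*x^5 + 6.3929*x^4 - 4.269*x^3 - 15.2288*x^2 + 8.3944*x + 4.392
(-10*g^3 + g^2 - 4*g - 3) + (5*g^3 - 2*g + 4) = -5*g^3 + g^2 - 6*g + 1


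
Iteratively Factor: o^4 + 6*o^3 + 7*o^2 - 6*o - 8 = (o + 1)*(o^3 + 5*o^2 + 2*o - 8) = (o - 1)*(o + 1)*(o^2 + 6*o + 8) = (o - 1)*(o + 1)*(o + 4)*(o + 2)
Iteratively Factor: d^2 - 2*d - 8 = (d - 4)*(d + 2)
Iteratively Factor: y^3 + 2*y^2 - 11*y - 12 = (y - 3)*(y^2 + 5*y + 4) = (y - 3)*(y + 4)*(y + 1)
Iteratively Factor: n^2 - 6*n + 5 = (n - 1)*(n - 5)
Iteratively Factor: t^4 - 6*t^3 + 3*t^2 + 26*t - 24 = (t - 1)*(t^3 - 5*t^2 - 2*t + 24) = (t - 4)*(t - 1)*(t^2 - t - 6) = (t - 4)*(t - 1)*(t + 2)*(t - 3)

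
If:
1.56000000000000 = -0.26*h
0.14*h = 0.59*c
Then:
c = -1.42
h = -6.00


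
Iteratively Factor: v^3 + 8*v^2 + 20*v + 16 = (v + 2)*(v^2 + 6*v + 8) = (v + 2)^2*(v + 4)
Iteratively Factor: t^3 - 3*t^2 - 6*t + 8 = (t + 2)*(t^2 - 5*t + 4) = (t - 1)*(t + 2)*(t - 4)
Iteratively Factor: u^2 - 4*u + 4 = (u - 2)*(u - 2)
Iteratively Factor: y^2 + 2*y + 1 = (y + 1)*(y + 1)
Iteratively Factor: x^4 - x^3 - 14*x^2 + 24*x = (x)*(x^3 - x^2 - 14*x + 24) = x*(x - 3)*(x^2 + 2*x - 8) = x*(x - 3)*(x + 4)*(x - 2)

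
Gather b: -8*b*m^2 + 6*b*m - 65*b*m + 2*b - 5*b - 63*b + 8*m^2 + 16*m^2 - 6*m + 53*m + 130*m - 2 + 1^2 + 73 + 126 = b*(-8*m^2 - 59*m - 66) + 24*m^2 + 177*m + 198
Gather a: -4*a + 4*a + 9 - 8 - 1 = 0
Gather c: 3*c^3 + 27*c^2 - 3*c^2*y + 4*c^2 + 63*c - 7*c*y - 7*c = 3*c^3 + c^2*(31 - 3*y) + c*(56 - 7*y)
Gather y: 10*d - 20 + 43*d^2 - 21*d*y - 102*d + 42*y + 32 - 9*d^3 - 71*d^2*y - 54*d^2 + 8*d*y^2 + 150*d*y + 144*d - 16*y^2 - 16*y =-9*d^3 - 11*d^2 + 52*d + y^2*(8*d - 16) + y*(-71*d^2 + 129*d + 26) + 12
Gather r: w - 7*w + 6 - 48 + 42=-6*w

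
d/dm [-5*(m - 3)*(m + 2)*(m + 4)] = -15*m^2 - 30*m + 50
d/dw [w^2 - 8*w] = 2*w - 8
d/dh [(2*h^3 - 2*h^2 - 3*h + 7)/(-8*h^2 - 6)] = (-8*h^4 - 30*h^2 + 68*h + 9)/(2*(16*h^4 + 24*h^2 + 9))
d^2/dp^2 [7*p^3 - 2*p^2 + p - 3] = 42*p - 4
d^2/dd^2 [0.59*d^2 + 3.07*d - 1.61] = 1.18000000000000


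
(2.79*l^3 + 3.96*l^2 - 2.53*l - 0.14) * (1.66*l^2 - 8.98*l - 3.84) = 4.6314*l^5 - 18.4806*l^4 - 50.4742*l^3 + 7.2806*l^2 + 10.9724*l + 0.5376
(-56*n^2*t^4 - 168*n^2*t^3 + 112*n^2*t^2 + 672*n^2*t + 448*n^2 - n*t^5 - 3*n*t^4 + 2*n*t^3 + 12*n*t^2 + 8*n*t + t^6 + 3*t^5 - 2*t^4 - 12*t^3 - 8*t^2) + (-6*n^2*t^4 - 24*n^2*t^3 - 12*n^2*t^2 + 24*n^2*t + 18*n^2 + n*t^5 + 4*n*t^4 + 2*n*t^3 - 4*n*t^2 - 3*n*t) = -62*n^2*t^4 - 192*n^2*t^3 + 100*n^2*t^2 + 696*n^2*t + 466*n^2 + n*t^4 + 4*n*t^3 + 8*n*t^2 + 5*n*t + t^6 + 3*t^5 - 2*t^4 - 12*t^3 - 8*t^2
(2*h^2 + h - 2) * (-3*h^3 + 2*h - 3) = -6*h^5 - 3*h^4 + 10*h^3 - 4*h^2 - 7*h + 6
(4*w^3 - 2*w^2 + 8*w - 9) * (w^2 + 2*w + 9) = 4*w^5 + 6*w^4 + 40*w^3 - 11*w^2 + 54*w - 81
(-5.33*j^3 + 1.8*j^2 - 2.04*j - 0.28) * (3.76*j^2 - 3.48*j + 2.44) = -20.0408*j^5 + 25.3164*j^4 - 26.9396*j^3 + 10.4384*j^2 - 4.0032*j - 0.6832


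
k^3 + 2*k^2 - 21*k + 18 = (k - 3)*(k - 1)*(k + 6)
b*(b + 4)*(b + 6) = b^3 + 10*b^2 + 24*b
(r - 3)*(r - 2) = r^2 - 5*r + 6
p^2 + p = p*(p + 1)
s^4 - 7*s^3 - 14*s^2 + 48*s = s*(s - 8)*(s - 2)*(s + 3)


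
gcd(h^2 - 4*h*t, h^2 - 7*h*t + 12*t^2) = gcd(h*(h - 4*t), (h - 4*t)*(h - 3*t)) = -h + 4*t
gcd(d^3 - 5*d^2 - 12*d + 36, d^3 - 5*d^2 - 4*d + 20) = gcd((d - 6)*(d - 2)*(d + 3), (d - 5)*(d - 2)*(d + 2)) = d - 2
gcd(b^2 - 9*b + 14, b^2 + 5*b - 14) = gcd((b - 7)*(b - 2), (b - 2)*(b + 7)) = b - 2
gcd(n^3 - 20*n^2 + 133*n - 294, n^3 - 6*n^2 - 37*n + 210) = n - 7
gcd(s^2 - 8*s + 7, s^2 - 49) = s - 7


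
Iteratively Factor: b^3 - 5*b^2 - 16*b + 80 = (b - 5)*(b^2 - 16) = (b - 5)*(b - 4)*(b + 4)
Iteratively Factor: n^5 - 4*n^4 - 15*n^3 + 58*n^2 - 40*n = (n - 5)*(n^4 + n^3 - 10*n^2 + 8*n) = (n - 5)*(n + 4)*(n^3 - 3*n^2 + 2*n) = (n - 5)*(n - 2)*(n + 4)*(n^2 - n) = n*(n - 5)*(n - 2)*(n + 4)*(n - 1)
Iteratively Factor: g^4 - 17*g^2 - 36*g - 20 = (g + 2)*(g^3 - 2*g^2 - 13*g - 10) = (g + 2)^2*(g^2 - 4*g - 5) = (g - 5)*(g + 2)^2*(g + 1)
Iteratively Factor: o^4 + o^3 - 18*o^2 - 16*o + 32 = (o - 1)*(o^3 + 2*o^2 - 16*o - 32) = (o - 1)*(o + 2)*(o^2 - 16) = (o - 1)*(o + 2)*(o + 4)*(o - 4)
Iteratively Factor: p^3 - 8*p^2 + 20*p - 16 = (p - 4)*(p^2 - 4*p + 4) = (p - 4)*(p - 2)*(p - 2)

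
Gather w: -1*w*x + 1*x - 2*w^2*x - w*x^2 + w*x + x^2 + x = -2*w^2*x - w*x^2 + x^2 + 2*x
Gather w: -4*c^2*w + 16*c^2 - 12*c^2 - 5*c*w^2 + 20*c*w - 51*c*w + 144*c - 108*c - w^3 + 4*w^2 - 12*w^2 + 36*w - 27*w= 4*c^2 + 36*c - w^3 + w^2*(-5*c - 8) + w*(-4*c^2 - 31*c + 9)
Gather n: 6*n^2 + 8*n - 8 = 6*n^2 + 8*n - 8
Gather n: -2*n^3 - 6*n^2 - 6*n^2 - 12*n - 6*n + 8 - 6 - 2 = -2*n^3 - 12*n^2 - 18*n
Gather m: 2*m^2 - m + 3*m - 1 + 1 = 2*m^2 + 2*m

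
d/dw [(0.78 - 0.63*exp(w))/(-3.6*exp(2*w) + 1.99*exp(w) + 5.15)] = (-2.268*exp(2*w) + 5.616*exp(w) - 4.7967)*exp(w)/(12.96*exp(4*w) - 14.328*exp(3*w) - 33.1199*exp(2*w) + 20.497*exp(w) + 26.5225)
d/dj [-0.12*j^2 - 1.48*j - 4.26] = -0.24*j - 1.48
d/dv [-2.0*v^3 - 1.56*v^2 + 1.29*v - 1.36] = -6.0*v^2 - 3.12*v + 1.29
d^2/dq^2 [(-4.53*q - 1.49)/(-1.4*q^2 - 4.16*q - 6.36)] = ((2.8*q + 4.16)*(4.53*q + 1.49)*(5.6*q + 8.32) - (38.052*q + 41.8616)*(1.4*q^2 + 4.16*q + 6.36))/(1.4*q^2 + 4.16*q + 6.36)^3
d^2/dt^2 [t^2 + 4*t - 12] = 2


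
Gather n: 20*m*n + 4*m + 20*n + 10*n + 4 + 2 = 4*m + n*(20*m + 30) + 6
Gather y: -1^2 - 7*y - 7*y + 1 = -14*y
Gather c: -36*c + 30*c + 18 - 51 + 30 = -6*c - 3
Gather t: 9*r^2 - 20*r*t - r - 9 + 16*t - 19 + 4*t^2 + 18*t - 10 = 9*r^2 - r + 4*t^2 + t*(34 - 20*r) - 38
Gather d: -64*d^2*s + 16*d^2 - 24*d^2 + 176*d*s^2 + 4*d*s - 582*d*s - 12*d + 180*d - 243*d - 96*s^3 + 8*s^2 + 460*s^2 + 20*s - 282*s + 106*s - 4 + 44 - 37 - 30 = d^2*(-64*s - 8) + d*(176*s^2 - 578*s - 75) - 96*s^3 + 468*s^2 - 156*s - 27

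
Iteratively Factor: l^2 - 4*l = (l - 4)*(l)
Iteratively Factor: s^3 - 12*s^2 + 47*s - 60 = (s - 5)*(s^2 - 7*s + 12) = (s - 5)*(s - 3)*(s - 4)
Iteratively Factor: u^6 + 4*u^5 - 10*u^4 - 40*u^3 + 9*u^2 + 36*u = (u)*(u^5 + 4*u^4 - 10*u^3 - 40*u^2 + 9*u + 36) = u*(u + 3)*(u^4 + u^3 - 13*u^2 - u + 12) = u*(u + 3)*(u + 4)*(u^3 - 3*u^2 - u + 3) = u*(u - 3)*(u + 3)*(u + 4)*(u^2 - 1) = u*(u - 3)*(u - 1)*(u + 3)*(u + 4)*(u + 1)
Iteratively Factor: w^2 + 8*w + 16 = (w + 4)*(w + 4)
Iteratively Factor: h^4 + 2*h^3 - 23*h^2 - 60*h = (h + 4)*(h^3 - 2*h^2 - 15*h) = h*(h + 4)*(h^2 - 2*h - 15) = h*(h - 5)*(h + 4)*(h + 3)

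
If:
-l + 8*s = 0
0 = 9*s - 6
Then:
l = 16/3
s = 2/3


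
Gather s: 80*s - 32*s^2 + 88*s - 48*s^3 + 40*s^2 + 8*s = -48*s^3 + 8*s^2 + 176*s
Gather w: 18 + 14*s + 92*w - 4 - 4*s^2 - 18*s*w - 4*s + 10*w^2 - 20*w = -4*s^2 + 10*s + 10*w^2 + w*(72 - 18*s) + 14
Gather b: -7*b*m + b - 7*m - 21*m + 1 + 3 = b*(1 - 7*m) - 28*m + 4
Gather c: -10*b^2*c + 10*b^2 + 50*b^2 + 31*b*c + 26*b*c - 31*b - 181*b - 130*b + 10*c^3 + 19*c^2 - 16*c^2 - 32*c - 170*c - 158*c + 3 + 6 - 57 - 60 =60*b^2 - 342*b + 10*c^3 + 3*c^2 + c*(-10*b^2 + 57*b - 360) - 108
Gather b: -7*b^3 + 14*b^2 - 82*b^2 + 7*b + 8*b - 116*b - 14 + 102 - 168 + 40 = -7*b^3 - 68*b^2 - 101*b - 40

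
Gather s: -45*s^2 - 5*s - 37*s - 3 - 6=-45*s^2 - 42*s - 9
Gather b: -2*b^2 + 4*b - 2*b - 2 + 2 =-2*b^2 + 2*b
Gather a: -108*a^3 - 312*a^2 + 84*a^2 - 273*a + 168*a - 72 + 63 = -108*a^3 - 228*a^2 - 105*a - 9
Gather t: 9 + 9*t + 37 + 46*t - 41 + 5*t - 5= 60*t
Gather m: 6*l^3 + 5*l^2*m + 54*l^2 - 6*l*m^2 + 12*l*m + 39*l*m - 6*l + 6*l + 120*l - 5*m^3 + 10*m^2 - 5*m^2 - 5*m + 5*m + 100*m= 6*l^3 + 54*l^2 + 120*l - 5*m^3 + m^2*(5 - 6*l) + m*(5*l^2 + 51*l + 100)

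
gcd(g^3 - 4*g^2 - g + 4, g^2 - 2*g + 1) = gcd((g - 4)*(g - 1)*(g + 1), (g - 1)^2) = g - 1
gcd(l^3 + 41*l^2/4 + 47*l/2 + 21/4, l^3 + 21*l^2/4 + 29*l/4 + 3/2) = l^2 + 13*l/4 + 3/4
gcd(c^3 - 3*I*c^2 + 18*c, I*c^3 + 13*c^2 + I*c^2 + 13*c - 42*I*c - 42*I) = c - 6*I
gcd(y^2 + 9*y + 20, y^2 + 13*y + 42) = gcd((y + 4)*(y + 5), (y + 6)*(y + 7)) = 1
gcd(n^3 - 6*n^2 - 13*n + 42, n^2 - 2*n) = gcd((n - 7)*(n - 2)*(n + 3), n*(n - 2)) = n - 2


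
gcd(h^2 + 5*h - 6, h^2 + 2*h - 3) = h - 1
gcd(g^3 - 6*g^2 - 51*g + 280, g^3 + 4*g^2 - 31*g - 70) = g^2 + 2*g - 35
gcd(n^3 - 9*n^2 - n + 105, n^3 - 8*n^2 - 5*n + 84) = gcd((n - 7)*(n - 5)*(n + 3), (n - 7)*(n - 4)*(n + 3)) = n^2 - 4*n - 21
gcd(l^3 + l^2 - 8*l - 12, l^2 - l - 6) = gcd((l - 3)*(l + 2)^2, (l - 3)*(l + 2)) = l^2 - l - 6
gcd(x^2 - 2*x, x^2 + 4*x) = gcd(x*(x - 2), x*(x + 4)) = x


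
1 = 1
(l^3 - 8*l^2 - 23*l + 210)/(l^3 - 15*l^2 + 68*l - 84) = (l + 5)/(l - 2)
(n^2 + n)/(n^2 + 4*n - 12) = n*(n + 1)/(n^2 + 4*n - 12)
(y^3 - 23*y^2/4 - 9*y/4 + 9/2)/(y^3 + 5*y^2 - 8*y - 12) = (4*y^2 - 27*y + 18)/(4*(y^2 + 4*y - 12))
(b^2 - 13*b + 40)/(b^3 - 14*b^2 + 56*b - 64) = (b - 5)/(b^2 - 6*b + 8)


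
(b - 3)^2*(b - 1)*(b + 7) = b^4 - 34*b^2 + 96*b - 63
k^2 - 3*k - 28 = (k - 7)*(k + 4)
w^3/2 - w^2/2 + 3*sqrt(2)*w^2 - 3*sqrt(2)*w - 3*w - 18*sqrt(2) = (w/2 + 1)*(w - 3)*(w + 6*sqrt(2))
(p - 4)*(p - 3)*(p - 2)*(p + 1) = p^4 - 8*p^3 + 17*p^2 + 2*p - 24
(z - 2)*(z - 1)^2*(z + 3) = z^4 - z^3 - 7*z^2 + 13*z - 6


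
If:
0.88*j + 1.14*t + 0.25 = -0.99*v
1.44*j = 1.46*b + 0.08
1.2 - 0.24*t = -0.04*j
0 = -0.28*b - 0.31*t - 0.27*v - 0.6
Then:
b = -14.08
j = -14.22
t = 2.63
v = 9.35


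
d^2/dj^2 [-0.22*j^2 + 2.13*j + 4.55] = -0.440000000000000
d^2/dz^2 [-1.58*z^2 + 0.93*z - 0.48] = -3.16000000000000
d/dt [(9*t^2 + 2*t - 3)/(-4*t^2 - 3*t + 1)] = (-19*t^2 - 6*t - 7)/(16*t^4 + 24*t^3 + t^2 - 6*t + 1)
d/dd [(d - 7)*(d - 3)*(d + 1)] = 3*d^2 - 18*d + 11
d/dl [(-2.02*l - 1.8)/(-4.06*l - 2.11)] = (-12.365948*l - 6.426638)/(4.06*l + 2.11)^3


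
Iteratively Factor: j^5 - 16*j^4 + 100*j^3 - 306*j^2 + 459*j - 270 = (j - 2)*(j^4 - 14*j^3 + 72*j^2 - 162*j + 135) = (j - 3)*(j - 2)*(j^3 - 11*j^2 + 39*j - 45) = (j - 3)^2*(j - 2)*(j^2 - 8*j + 15) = (j - 5)*(j - 3)^2*(j - 2)*(j - 3)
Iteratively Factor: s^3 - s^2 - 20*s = (s)*(s^2 - s - 20) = s*(s + 4)*(s - 5)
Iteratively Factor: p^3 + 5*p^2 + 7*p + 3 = (p + 3)*(p^2 + 2*p + 1) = (p + 1)*(p + 3)*(p + 1)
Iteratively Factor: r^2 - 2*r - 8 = (r - 4)*(r + 2)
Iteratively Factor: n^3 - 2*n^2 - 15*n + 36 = (n + 4)*(n^2 - 6*n + 9) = (n - 3)*(n + 4)*(n - 3)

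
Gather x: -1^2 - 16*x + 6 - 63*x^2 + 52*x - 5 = -63*x^2 + 36*x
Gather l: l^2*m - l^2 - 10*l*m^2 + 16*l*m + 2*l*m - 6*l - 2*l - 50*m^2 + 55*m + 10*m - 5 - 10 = l^2*(m - 1) + l*(-10*m^2 + 18*m - 8) - 50*m^2 + 65*m - 15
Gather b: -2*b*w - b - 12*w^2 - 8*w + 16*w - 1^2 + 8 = b*(-2*w - 1) - 12*w^2 + 8*w + 7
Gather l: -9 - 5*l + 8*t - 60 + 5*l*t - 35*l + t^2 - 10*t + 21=l*(5*t - 40) + t^2 - 2*t - 48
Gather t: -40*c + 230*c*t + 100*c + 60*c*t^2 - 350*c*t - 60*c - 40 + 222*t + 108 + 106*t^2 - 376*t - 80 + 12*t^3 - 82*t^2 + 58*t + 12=12*t^3 + t^2*(60*c + 24) + t*(-120*c - 96)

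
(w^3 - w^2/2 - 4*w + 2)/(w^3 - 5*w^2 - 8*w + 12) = (w^2 - 5*w/2 + 1)/(w^2 - 7*w + 6)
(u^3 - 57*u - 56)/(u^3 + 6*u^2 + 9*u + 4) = (u^2 - u - 56)/(u^2 + 5*u + 4)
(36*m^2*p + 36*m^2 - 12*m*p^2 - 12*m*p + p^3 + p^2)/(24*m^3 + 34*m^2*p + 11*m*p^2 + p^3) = (36*m^2*p + 36*m^2 - 12*m*p^2 - 12*m*p + p^3 + p^2)/(24*m^3 + 34*m^2*p + 11*m*p^2 + p^3)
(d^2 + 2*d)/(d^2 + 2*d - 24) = d*(d + 2)/(d^2 + 2*d - 24)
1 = 1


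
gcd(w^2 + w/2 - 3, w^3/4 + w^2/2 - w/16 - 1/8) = w + 2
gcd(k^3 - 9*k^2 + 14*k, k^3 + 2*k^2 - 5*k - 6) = k - 2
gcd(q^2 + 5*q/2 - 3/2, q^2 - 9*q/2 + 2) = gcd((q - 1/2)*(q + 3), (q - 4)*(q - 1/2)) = q - 1/2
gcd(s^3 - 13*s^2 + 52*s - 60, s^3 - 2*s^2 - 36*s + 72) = s^2 - 8*s + 12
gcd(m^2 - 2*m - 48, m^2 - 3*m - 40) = m - 8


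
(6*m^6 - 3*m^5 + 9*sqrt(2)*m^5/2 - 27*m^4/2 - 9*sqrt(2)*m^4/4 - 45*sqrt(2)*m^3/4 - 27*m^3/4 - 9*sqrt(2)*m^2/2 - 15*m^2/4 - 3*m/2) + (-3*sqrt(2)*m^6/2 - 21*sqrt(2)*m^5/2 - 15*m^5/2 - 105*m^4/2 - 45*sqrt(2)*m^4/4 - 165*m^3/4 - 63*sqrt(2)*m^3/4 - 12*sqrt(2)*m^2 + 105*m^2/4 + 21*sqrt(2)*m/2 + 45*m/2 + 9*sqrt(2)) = -3*sqrt(2)*m^6/2 + 6*m^6 - 21*m^5/2 - 6*sqrt(2)*m^5 - 66*m^4 - 27*sqrt(2)*m^4/2 - 48*m^3 - 27*sqrt(2)*m^3 - 33*sqrt(2)*m^2/2 + 45*m^2/2 + 21*sqrt(2)*m/2 + 21*m + 9*sqrt(2)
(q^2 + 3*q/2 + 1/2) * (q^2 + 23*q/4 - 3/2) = q^4 + 29*q^3/4 + 61*q^2/8 + 5*q/8 - 3/4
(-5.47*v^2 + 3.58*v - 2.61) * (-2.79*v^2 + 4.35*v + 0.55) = 15.2613*v^4 - 33.7827*v^3 + 19.8464*v^2 - 9.3845*v - 1.4355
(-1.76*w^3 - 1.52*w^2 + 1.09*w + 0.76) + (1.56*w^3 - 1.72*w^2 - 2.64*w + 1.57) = -0.2*w^3 - 3.24*w^2 - 1.55*w + 2.33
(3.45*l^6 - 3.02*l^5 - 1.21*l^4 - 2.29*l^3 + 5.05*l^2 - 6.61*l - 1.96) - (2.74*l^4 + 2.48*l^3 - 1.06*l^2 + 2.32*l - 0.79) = 3.45*l^6 - 3.02*l^5 - 3.95*l^4 - 4.77*l^3 + 6.11*l^2 - 8.93*l - 1.17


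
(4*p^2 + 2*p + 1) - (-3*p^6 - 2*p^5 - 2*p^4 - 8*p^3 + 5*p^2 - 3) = 3*p^6 + 2*p^5 + 2*p^4 + 8*p^3 - p^2 + 2*p + 4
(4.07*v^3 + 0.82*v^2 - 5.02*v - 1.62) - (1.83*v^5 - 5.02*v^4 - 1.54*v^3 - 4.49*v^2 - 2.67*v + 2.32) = -1.83*v^5 + 5.02*v^4 + 5.61*v^3 + 5.31*v^2 - 2.35*v - 3.94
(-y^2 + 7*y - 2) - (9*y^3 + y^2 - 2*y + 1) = -9*y^3 - 2*y^2 + 9*y - 3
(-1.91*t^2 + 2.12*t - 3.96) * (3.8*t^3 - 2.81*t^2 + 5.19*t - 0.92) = -7.258*t^5 + 13.4231*t^4 - 30.9181*t^3 + 23.8876*t^2 - 22.5028*t + 3.6432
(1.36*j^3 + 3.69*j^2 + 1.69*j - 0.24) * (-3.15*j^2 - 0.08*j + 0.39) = -4.284*j^5 - 11.7323*j^4 - 5.0883*j^3 + 2.0599*j^2 + 0.6783*j - 0.0936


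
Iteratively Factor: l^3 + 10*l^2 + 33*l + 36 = (l + 3)*(l^2 + 7*l + 12) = (l + 3)*(l + 4)*(l + 3)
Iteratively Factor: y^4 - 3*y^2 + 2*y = (y - 1)*(y^3 + y^2 - 2*y) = y*(y - 1)*(y^2 + y - 2) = y*(y - 1)*(y + 2)*(y - 1)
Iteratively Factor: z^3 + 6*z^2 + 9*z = (z + 3)*(z^2 + 3*z) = z*(z + 3)*(z + 3)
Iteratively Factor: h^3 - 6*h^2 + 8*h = (h - 4)*(h^2 - 2*h) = (h - 4)*(h - 2)*(h)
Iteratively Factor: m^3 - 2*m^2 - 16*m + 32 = (m - 2)*(m^2 - 16) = (m - 2)*(m + 4)*(m - 4)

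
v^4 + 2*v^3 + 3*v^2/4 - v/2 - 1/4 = (v - 1/2)*(v + 1/2)*(v + 1)^2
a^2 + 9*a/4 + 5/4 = (a + 1)*(a + 5/4)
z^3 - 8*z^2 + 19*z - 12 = (z - 4)*(z - 3)*(z - 1)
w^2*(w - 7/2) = w^3 - 7*w^2/2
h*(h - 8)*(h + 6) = h^3 - 2*h^2 - 48*h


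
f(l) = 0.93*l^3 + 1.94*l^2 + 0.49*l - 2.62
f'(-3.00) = 13.96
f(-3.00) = -11.74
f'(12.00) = 448.81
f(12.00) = 1889.66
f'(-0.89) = -0.75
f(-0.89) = -2.18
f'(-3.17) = 16.23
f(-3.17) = -14.30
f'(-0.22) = -0.23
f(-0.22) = -2.64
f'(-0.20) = -0.17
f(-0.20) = -2.65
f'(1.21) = 9.27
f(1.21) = 2.46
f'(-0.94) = -0.69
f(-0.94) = -2.14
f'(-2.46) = 7.83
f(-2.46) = -5.93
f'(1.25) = 9.70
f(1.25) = 2.84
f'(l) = 2.79*l^2 + 3.88*l + 0.49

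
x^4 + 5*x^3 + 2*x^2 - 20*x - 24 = (x - 2)*(x + 2)^2*(x + 3)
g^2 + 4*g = g*(g + 4)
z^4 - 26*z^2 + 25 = (z - 5)*(z - 1)*(z + 1)*(z + 5)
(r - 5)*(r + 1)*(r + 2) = r^3 - 2*r^2 - 13*r - 10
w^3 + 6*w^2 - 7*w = w*(w - 1)*(w + 7)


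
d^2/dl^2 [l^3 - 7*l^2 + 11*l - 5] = 6*l - 14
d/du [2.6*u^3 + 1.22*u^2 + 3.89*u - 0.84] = 7.8*u^2 + 2.44*u + 3.89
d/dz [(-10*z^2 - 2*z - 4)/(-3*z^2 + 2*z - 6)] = 2*(-13*z^2 + 48*z + 10)/(9*z^4 - 12*z^3 + 40*z^2 - 24*z + 36)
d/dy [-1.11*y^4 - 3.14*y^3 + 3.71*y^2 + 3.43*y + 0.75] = -4.44*y^3 - 9.42*y^2 + 7.42*y + 3.43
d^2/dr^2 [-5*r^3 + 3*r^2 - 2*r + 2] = 6 - 30*r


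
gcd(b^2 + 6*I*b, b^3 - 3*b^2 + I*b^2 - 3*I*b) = b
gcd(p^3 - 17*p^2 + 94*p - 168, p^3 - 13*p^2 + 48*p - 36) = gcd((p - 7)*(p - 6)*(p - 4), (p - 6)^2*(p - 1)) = p - 6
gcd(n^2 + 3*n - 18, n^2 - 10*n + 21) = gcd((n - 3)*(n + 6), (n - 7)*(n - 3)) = n - 3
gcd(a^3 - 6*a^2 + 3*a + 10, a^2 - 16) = 1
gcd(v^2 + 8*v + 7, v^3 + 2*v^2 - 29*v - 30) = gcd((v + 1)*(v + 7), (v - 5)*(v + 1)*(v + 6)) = v + 1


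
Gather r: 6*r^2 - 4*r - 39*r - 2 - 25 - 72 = 6*r^2 - 43*r - 99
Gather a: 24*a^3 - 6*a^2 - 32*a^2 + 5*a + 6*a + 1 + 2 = 24*a^3 - 38*a^2 + 11*a + 3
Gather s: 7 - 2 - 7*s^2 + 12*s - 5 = -7*s^2 + 12*s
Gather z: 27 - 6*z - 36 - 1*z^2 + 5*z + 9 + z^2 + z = 0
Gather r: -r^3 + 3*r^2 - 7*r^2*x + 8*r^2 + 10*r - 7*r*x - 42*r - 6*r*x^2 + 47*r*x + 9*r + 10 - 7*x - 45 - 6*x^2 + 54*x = -r^3 + r^2*(11 - 7*x) + r*(-6*x^2 + 40*x - 23) - 6*x^2 + 47*x - 35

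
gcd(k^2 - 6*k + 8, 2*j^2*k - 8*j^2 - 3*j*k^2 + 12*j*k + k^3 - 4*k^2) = k - 4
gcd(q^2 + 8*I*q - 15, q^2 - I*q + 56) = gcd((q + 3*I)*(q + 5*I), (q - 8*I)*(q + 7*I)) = 1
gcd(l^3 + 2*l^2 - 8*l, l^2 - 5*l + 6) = l - 2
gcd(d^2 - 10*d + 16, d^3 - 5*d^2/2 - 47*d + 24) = d - 8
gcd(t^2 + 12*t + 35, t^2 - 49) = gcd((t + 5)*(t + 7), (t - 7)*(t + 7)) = t + 7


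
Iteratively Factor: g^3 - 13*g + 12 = (g - 1)*(g^2 + g - 12) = (g - 3)*(g - 1)*(g + 4)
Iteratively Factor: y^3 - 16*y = (y + 4)*(y^2 - 4*y) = (y - 4)*(y + 4)*(y)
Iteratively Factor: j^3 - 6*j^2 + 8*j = (j)*(j^2 - 6*j + 8) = j*(j - 4)*(j - 2)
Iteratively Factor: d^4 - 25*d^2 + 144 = (d - 4)*(d^3 + 4*d^2 - 9*d - 36) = (d - 4)*(d + 3)*(d^2 + d - 12) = (d - 4)*(d - 3)*(d + 3)*(d + 4)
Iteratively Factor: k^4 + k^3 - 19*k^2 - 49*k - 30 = (k + 1)*(k^3 - 19*k - 30) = (k + 1)*(k + 3)*(k^2 - 3*k - 10) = (k - 5)*(k + 1)*(k + 3)*(k + 2)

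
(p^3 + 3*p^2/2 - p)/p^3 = 1 + 3/(2*p) - 1/p^2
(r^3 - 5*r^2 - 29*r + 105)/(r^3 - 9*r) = (r^2 - 2*r - 35)/(r*(r + 3))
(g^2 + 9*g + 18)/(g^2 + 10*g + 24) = (g + 3)/(g + 4)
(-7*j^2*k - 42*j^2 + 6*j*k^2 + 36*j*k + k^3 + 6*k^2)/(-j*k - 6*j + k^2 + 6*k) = 7*j + k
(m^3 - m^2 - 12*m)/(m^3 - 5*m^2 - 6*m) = (-m^2 + m + 12)/(-m^2 + 5*m + 6)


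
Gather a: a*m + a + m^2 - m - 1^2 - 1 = a*(m + 1) + m^2 - m - 2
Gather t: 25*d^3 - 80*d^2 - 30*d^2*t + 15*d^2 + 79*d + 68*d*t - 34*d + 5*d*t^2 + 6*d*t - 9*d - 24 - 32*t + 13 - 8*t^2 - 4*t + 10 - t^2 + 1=25*d^3 - 65*d^2 + 36*d + t^2*(5*d - 9) + t*(-30*d^2 + 74*d - 36)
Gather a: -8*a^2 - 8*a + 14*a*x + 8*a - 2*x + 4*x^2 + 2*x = -8*a^2 + 14*a*x + 4*x^2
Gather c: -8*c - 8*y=-8*c - 8*y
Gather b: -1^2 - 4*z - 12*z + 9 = 8 - 16*z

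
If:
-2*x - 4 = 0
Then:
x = -2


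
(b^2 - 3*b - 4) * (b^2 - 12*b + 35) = b^4 - 15*b^3 + 67*b^2 - 57*b - 140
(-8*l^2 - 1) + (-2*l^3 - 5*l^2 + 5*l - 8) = -2*l^3 - 13*l^2 + 5*l - 9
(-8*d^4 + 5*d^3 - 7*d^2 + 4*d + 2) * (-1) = 8*d^4 - 5*d^3 + 7*d^2 - 4*d - 2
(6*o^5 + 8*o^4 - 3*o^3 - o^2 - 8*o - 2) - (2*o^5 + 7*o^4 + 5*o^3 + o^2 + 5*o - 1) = 4*o^5 + o^4 - 8*o^3 - 2*o^2 - 13*o - 1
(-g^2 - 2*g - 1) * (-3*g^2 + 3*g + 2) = 3*g^4 + 3*g^3 - 5*g^2 - 7*g - 2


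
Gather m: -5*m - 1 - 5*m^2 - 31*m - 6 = -5*m^2 - 36*m - 7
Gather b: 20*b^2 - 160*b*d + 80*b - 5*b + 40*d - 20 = 20*b^2 + b*(75 - 160*d) + 40*d - 20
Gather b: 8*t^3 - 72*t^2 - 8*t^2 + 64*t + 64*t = 8*t^3 - 80*t^2 + 128*t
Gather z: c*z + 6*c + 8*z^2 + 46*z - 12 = 6*c + 8*z^2 + z*(c + 46) - 12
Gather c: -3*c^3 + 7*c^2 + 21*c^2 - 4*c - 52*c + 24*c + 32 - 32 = -3*c^3 + 28*c^2 - 32*c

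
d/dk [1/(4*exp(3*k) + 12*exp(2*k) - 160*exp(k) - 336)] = (-3*exp(2*k) - 6*exp(k) + 40)*exp(k)/(4*(exp(3*k) + 3*exp(2*k) - 40*exp(k) - 84)^2)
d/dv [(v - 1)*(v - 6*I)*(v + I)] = 3*v^2 + v*(-2 - 10*I) + 6 + 5*I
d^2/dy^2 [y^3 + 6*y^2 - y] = 6*y + 12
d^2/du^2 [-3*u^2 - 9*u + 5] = -6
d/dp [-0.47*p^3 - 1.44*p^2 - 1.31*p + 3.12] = -1.41*p^2 - 2.88*p - 1.31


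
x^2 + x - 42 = (x - 6)*(x + 7)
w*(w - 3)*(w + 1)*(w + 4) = w^4 + 2*w^3 - 11*w^2 - 12*w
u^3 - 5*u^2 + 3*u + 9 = (u - 3)^2*(u + 1)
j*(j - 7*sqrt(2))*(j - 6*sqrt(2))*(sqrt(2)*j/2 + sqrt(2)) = sqrt(2)*j^4/2 - 13*j^3 + sqrt(2)*j^3 - 26*j^2 + 42*sqrt(2)*j^2 + 84*sqrt(2)*j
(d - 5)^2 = d^2 - 10*d + 25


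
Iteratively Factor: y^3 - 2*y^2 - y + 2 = (y - 2)*(y^2 - 1) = (y - 2)*(y - 1)*(y + 1)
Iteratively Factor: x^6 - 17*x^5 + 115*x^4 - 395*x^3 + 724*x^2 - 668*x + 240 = (x - 3)*(x^5 - 14*x^4 + 73*x^3 - 176*x^2 + 196*x - 80) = (x - 3)*(x - 2)*(x^4 - 12*x^3 + 49*x^2 - 78*x + 40) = (x - 3)*(x - 2)*(x - 1)*(x^3 - 11*x^2 + 38*x - 40) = (x - 3)*(x - 2)^2*(x - 1)*(x^2 - 9*x + 20) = (x - 5)*(x - 3)*(x - 2)^2*(x - 1)*(x - 4)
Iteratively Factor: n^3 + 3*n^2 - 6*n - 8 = (n + 1)*(n^2 + 2*n - 8) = (n - 2)*(n + 1)*(n + 4)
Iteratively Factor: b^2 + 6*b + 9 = (b + 3)*(b + 3)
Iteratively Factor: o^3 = (o)*(o^2) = o^2*(o)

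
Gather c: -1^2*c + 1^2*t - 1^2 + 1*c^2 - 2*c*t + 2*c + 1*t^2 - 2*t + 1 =c^2 + c*(1 - 2*t) + t^2 - t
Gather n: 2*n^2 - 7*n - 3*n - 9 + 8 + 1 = 2*n^2 - 10*n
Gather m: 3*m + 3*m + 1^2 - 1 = 6*m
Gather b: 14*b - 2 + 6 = 14*b + 4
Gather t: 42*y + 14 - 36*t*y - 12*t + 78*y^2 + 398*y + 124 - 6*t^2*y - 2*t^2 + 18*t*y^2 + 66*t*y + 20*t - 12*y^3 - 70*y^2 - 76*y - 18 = t^2*(-6*y - 2) + t*(18*y^2 + 30*y + 8) - 12*y^3 + 8*y^2 + 364*y + 120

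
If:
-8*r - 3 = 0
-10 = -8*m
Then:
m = 5/4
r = -3/8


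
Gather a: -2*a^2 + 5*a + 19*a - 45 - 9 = -2*a^2 + 24*a - 54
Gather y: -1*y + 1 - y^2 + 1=-y^2 - y + 2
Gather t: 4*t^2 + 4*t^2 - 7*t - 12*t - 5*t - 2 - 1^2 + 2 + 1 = 8*t^2 - 24*t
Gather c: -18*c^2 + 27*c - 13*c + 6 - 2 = -18*c^2 + 14*c + 4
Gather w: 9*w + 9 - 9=9*w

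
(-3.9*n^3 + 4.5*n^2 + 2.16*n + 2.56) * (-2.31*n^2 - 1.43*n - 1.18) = 9.009*n^5 - 4.818*n^4 - 6.8226*n^3 - 14.3124*n^2 - 6.2096*n - 3.0208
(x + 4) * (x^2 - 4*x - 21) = x^3 - 37*x - 84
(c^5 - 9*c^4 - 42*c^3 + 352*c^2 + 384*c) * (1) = c^5 - 9*c^4 - 42*c^3 + 352*c^2 + 384*c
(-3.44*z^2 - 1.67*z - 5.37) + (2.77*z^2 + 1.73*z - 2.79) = -0.67*z^2 + 0.0600000000000001*z - 8.16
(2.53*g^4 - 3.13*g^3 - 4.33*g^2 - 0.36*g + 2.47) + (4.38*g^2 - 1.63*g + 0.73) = 2.53*g^4 - 3.13*g^3 + 0.0499999999999998*g^2 - 1.99*g + 3.2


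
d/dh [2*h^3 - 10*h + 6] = 6*h^2 - 10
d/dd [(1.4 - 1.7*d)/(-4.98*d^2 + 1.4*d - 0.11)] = (-8.466*d^2 + 13.944*d - 1.773)/(24.8004*d^4 - 13.944*d^3 + 3.0556*d^2 - 0.308*d + 0.0121)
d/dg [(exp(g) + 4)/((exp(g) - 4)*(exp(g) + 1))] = (-exp(2*g) - 8*exp(g) + 8)*exp(g)/(exp(4*g) - 6*exp(3*g) + exp(2*g) + 24*exp(g) + 16)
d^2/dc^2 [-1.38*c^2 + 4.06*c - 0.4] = -2.76000000000000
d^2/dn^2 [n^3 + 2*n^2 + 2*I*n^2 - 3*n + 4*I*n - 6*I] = 6*n + 4 + 4*I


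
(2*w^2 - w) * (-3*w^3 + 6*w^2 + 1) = -6*w^5 + 15*w^4 - 6*w^3 + 2*w^2 - w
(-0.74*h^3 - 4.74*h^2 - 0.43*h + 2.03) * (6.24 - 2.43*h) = 1.7982*h^4 + 6.9006*h^3 - 28.5327*h^2 - 7.6161*h + 12.6672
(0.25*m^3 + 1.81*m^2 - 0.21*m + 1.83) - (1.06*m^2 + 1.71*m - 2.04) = 0.25*m^3 + 0.75*m^2 - 1.92*m + 3.87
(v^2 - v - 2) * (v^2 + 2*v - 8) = v^4 + v^3 - 12*v^2 + 4*v + 16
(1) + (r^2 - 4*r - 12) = r^2 - 4*r - 11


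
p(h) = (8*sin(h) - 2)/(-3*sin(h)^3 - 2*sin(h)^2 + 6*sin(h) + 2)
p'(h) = (8*sin(h) - 2)*(9*sin(h)^2*cos(h) + 4*sin(h)*cos(h) - 6*cos(h))/(-3*sin(h)^3 - 2*sin(h)^2 + 6*sin(h) + 2)^2 + 8*cos(h)/(-3*sin(h)^3 - 2*sin(h)^2 + 6*sin(h) + 2)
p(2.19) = 1.15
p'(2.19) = -1.72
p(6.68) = 0.28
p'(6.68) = 1.71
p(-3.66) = 0.48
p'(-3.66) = -1.51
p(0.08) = -0.55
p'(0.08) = 4.49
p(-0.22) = -5.98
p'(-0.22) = 72.47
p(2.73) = 0.31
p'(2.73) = -1.67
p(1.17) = 1.54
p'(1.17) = 1.81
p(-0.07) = -1.63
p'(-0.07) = 11.52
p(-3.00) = -2.79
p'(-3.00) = -22.77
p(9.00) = 0.33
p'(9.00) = -1.64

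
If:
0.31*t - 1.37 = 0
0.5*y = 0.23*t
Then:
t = 4.42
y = 2.03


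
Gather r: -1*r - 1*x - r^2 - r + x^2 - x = -r^2 - 2*r + x^2 - 2*x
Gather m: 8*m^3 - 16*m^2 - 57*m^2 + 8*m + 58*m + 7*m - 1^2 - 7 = 8*m^3 - 73*m^2 + 73*m - 8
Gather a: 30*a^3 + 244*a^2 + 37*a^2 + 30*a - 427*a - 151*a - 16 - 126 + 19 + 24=30*a^3 + 281*a^2 - 548*a - 99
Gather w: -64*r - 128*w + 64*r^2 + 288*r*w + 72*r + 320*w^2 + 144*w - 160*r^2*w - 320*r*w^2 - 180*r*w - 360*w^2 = 64*r^2 + 8*r + w^2*(-320*r - 40) + w*(-160*r^2 + 108*r + 16)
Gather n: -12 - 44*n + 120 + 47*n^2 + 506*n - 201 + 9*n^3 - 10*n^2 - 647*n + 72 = 9*n^3 + 37*n^2 - 185*n - 21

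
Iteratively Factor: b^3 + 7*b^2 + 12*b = (b)*(b^2 + 7*b + 12) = b*(b + 4)*(b + 3)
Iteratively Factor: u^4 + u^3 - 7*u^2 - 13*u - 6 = (u - 3)*(u^3 + 4*u^2 + 5*u + 2) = (u - 3)*(u + 1)*(u^2 + 3*u + 2) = (u - 3)*(u + 1)^2*(u + 2)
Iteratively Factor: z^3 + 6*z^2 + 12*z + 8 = (z + 2)*(z^2 + 4*z + 4) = (z + 2)^2*(z + 2)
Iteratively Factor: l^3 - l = (l)*(l^2 - 1) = l*(l + 1)*(l - 1)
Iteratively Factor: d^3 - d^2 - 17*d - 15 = (d + 1)*(d^2 - 2*d - 15) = (d - 5)*(d + 1)*(d + 3)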